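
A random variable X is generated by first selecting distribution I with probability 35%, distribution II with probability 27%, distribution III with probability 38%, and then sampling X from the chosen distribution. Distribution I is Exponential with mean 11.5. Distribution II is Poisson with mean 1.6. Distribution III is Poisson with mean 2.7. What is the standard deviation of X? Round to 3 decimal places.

Per component, I: μ=11.5, E[X²]=264.5; II: μ=1.6, E[X²]=4.16; III: μ=2.7, E[X²]=9.99.
E[X] = 0.35·11.5 + 0.27·1.6 + 0.38·2.7 = 5.483.
E[X²] = 0.35·264.5 + 0.27·4.16 + 0.38·9.99 = 97.4944.
Var(X) = E[X²] − (E[X])² = 97.4944 − 30.0633 = 67.4311.
SD(X) = √67.4311 = 8.21164.

8.212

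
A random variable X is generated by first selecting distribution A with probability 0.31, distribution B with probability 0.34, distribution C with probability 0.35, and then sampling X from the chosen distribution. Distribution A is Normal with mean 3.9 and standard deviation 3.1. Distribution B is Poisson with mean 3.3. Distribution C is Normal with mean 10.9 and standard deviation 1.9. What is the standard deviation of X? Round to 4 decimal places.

4.1943

Per component, A: μ=3.9, E[X²]=24.82; B: μ=3.3, E[X²]=14.19; C: μ=10.9, E[X²]=122.42.
E[X] = 0.31·3.9 + 0.34·3.3 + 0.35·10.9 = 6.146.
E[X²] = 0.31·24.82 + 0.34·14.19 + 0.35·122.42 = 55.3658.
Var(X) = E[X²] − (E[X])² = 55.3658 − 37.7733 = 17.5925.
SD(X) = √17.5925 = 4.19434.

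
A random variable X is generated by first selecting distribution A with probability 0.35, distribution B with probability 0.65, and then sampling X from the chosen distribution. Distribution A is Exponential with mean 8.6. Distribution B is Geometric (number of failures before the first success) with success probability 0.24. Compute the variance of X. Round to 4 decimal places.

Per component, A: μ=8.6, E[X²]=147.92; B: μ=3.16667, E[X²]=23.2222.
E[X] = 0.35·8.6 + 0.65·3.16667 = 5.06833.
E[X²] = 0.35·147.92 + 0.65·23.2222 = 66.8664.
Var(X) = E[X²] − (E[X])² = 66.8664 − 25.688 = 41.1784.

41.1784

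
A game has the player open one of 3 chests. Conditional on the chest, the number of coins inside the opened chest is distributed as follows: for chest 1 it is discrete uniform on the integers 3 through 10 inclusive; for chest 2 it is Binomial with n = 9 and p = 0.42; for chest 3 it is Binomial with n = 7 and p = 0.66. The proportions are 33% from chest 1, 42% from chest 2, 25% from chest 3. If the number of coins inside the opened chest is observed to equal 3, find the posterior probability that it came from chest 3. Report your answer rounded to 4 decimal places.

0.1928

Likelihoods P(X=3 | ·): 1: 0.125; 2: 0.236916; 3: 0.134467.
Posterior ∝ prior × likelihood. Numerator for 3: 0.25·0.134467 = 0.0336167.
Normalizing constant: 0.33·0.125 + 0.42·0.236916 + 0.25·0.134467 = 0.174372.
P(3 | observation) = 0.0336167 / 0.174372 = 0.192788.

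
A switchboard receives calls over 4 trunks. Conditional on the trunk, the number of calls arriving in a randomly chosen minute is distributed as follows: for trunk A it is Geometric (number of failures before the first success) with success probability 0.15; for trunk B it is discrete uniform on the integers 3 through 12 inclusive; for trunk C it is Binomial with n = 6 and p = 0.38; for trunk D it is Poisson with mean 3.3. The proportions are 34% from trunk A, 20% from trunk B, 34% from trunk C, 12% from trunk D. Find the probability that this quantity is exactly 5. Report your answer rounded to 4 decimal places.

Conditional on each trunk, P(X = 5): A: 0.0665558; B: 0.1; C: 0.0294755; D: 0.120286.
By total probability, P(X = 5) = 0.34·0.0665558 + 0.2·0.1 + 0.34·0.0294755 + 0.12·0.120286 = 0.067085.

0.0671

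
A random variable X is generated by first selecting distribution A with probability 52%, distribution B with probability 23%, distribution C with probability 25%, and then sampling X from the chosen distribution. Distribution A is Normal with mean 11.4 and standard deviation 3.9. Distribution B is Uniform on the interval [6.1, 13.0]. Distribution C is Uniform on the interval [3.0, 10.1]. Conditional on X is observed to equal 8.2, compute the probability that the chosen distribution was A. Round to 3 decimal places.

Likelihoods f(8.2 | ·): A: 0.0730555; B: 0.144928; C: 0.140845.
Posterior ∝ prior × likelihood. Numerator for A: 0.52·0.0730555 = 0.0379889.
Normalizing constant: 0.52·0.0730555 + 0.23·0.144928 + 0.25·0.140845 = 0.106533.
P(A | observation) = 0.0379889 / 0.106533 = 0.356591.

0.357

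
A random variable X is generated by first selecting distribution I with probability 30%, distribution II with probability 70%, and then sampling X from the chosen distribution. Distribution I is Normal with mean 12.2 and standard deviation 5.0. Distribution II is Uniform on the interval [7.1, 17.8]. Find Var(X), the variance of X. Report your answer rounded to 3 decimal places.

Per component, I: μ=12.2, E[X²]=173.84; II: μ=12.45, E[X²]=164.543.
E[X] = 0.3·12.2 + 0.7·12.45 = 12.375.
E[X²] = 0.3·173.84 + 0.7·164.543 = 167.332.
Var(X) = E[X²] − (E[X])² = 167.332 − 153.141 = 14.1917.

14.192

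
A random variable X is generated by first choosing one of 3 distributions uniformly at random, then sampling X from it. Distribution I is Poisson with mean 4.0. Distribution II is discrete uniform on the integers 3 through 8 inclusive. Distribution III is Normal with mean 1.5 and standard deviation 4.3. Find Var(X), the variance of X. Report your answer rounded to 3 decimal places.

Per component, I: μ=4, E[X²]=20; II: μ=5.5, E[X²]=33.1667; III: μ=1.5, E[X²]=20.74.
E[X] = 0.333333·4 + 0.333333·5.5 + 0.333333·1.5 = 3.66667.
E[X²] = 0.333333·20 + 0.333333·33.1667 + 0.333333·20.74 = 24.6356.
Var(X) = E[X²] − (E[X])² = 24.6356 − 13.4444 = 11.1911.

11.191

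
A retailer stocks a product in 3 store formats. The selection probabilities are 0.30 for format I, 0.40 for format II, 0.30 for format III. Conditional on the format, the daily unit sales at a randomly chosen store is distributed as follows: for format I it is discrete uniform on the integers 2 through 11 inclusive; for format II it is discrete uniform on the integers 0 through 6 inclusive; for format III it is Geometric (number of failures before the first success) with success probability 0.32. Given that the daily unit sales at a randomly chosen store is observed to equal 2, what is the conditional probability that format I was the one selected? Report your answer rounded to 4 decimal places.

0.2281

Likelihoods P(X=2 | ·): I: 0.1; II: 0.142857; III: 0.147968.
Posterior ∝ prior × likelihood. Numerator for I: 0.3·0.1 = 0.03.
Normalizing constant: 0.3·0.1 + 0.4·0.142857 + 0.3·0.147968 = 0.131533.
P(I | observation) = 0.03 / 0.131533 = 0.228079.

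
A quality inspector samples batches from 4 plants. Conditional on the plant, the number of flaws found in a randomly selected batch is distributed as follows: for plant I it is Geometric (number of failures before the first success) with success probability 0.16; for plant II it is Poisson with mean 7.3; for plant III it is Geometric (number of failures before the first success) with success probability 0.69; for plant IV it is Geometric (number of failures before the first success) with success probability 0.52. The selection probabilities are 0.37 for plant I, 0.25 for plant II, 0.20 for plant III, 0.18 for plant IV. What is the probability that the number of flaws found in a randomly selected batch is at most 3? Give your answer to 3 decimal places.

Conditional on each plant, P(X ≤ 3): I: 0.502129; II: 0.067406; III: 0.990765; IV: 0.946916.
By total probability, P(X ≤ 3) = 0.37·0.502129 + 0.25·0.067406 + 0.2·0.990765 + 0.18·0.946916 = 0.571237.

0.571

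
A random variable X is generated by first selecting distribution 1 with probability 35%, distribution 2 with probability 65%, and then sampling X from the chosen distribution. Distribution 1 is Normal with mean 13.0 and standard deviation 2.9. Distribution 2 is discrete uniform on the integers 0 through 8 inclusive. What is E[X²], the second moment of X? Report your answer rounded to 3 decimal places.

For each component E[X²] = Var + (mean)², giving 1: 177.41; 2: 22.6667.
Overall E[X²] = 0.35·177.41 + 0.65·22.6667 = 76.8268.

76.827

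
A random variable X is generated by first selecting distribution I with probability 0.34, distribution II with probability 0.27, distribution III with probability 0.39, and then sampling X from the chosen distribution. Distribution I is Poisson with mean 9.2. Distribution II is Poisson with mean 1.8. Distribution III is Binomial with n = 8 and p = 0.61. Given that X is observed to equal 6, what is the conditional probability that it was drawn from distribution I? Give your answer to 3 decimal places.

0.248

Likelihoods P(X=6 | ·): I: 0.0850913; II: 0.00780859; III: 0.219415.
Posterior ∝ prior × likelihood. Numerator for I: 0.34·0.0850913 = 0.028931.
Normalizing constant: 0.34·0.0850913 + 0.27·0.00780859 + 0.39·0.219415 = 0.116611.
P(I | observation) = 0.028931 / 0.116611 = 0.248098.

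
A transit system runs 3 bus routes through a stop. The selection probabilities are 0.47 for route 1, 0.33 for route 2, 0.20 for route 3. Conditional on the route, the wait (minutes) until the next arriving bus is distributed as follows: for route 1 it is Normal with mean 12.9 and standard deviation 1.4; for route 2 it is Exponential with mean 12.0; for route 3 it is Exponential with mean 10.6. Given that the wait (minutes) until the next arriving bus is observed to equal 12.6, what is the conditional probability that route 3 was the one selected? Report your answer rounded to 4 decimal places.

Likelihoods f(12.6 | ·): 1: 0.278491; 2: 0.0291615; 3: 0.0287381.
Posterior ∝ prior × likelihood. Numerator for 3: 0.2·0.0287381 = 0.00574761.
Normalizing constant: 0.47·0.278491 + 0.33·0.0291615 + 0.2·0.0287381 = 0.146262.
P(3 | observation) = 0.00574761 / 0.146262 = 0.0392968.

0.0393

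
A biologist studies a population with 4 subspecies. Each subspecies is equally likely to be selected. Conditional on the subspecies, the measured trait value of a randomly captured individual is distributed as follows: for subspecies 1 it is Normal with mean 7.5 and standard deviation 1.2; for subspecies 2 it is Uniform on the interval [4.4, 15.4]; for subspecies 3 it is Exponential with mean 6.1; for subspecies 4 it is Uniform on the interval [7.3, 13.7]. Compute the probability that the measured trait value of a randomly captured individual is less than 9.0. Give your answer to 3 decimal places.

0.587

Conditional on each subspecies, P(X < 9.0): 1: 0.89435; 2: 0.418182; 3: 0.771315; 4: 0.265625.
By total probability, P(X < 9.0) = 0.25·0.89435 + 0.25·0.418182 + 0.25·0.771315 + 0.25·0.265625 = 0.587368.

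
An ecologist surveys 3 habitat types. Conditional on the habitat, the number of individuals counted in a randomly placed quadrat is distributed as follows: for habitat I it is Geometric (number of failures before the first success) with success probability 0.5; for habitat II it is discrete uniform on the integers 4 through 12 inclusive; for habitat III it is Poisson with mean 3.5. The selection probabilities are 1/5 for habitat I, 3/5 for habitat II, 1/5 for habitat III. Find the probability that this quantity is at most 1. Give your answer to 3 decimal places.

Conditional on each habitat, P(X ≤ 1): I: 0.75; II: 0; III: 0.135888.
By total probability, P(X ≤ 1) = 0.2·0.75 + 0.6·0 + 0.2·0.135888 = 0.177178.

0.177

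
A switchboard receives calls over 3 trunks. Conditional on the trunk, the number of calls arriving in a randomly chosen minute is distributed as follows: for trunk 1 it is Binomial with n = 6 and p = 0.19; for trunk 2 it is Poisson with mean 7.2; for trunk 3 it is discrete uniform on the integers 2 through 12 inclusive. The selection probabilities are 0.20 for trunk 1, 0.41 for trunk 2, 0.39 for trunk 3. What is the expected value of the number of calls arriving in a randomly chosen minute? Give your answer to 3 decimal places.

Component means — 1: 1.14; 2: 7.2; 3: 7.
E[X] = 0.2·1.14 + 0.41·7.2 + 0.39·7 = 5.91.

5.910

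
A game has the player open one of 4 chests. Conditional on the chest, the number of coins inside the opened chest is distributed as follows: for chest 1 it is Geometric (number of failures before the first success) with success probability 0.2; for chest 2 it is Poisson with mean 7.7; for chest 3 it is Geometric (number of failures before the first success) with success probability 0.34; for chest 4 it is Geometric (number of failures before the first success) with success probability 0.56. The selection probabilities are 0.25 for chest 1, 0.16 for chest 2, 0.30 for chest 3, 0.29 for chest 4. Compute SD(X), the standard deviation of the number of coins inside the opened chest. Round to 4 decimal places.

3.7273

Per component, 1: μ=4, E[X²]=36; 2: μ=7.7, E[X²]=66.99; 3: μ=1.94118, E[X²]=9.47751; 4: μ=0.785714, E[X²]=2.02041.
E[X] = 0.25·4 + 0.16·7.7 + 0.3·1.94118 + 0.29·0.785714 = 3.04221.
E[X²] = 0.25·36 + 0.16·66.99 + 0.3·9.47751 + 0.29·2.02041 = 23.1476.
Var(X) = E[X²] − (E[X])² = 23.1476 − 9.25504 = 13.8925.
SD(X) = √13.8925 = 3.72727.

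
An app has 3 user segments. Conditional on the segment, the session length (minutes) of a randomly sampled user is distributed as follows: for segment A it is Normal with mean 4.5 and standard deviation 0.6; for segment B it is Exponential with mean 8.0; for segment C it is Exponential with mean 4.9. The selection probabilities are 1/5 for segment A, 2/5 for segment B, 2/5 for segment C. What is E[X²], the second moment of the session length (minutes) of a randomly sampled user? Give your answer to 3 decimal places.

For each component E[X²] = Var + (mean)², giving A: 20.61; B: 128; C: 48.02.
Overall E[X²] = 0.2·20.61 + 0.4·128 + 0.4·48.02 = 74.53.

74.530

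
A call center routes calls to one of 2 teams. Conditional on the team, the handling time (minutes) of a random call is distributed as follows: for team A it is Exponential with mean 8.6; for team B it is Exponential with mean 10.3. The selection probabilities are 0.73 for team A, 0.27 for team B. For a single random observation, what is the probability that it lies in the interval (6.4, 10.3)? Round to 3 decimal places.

Conditional on each team, P(6.4 < X < 10.3): A: 0.173225; B: 0.169334.
By total probability, P(6.4 < X < 10.3) = 0.73·0.173225 + 0.27·0.169334 = 0.172175.

0.172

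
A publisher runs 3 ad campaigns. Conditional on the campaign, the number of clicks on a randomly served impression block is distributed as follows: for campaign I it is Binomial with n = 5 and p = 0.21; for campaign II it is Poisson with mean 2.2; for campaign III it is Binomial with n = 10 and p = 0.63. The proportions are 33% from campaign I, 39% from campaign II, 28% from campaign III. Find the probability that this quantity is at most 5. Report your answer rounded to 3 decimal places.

Conditional on each campaign, P(X ≤ 5): I: 1; II: 0.97509; III: 0.293928.
By total probability, P(X ≤ 5) = 0.33·1 + 0.39·0.97509 + 0.28·0.293928 = 0.792585.

0.793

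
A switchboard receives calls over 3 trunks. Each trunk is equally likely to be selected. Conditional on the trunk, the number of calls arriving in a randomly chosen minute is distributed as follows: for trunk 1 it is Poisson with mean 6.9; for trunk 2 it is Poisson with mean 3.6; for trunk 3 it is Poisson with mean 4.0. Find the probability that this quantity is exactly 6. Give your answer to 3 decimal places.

Conditional on each trunk, P(X = 6): 1: 0.151053; 2: 0.0826081; 3: 0.104196.
By total probability, P(X = 6) = 0.333333·0.151053 + 0.333333·0.0826081 + 0.333333·0.104196 = 0.112619.

0.113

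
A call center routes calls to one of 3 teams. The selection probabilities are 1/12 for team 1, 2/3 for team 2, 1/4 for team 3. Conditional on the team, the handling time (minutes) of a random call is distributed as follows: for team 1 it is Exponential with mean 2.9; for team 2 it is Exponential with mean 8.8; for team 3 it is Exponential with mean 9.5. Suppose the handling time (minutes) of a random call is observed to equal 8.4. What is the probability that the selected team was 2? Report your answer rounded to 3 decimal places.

0.701

Likelihoods f(8.4 | ·): 1: 0.0190391; 2: 0.0437485; 3: 0.0434779.
Posterior ∝ prior × likelihood. Numerator for 2: 0.666667·0.0437485 = 0.0291657.
Normalizing constant: 0.0833333·0.0190391 + 0.666667·0.0437485 + 0.25·0.0434779 = 0.0416218.
P(2 | observation) = 0.0291657 / 0.0416218 = 0.700732.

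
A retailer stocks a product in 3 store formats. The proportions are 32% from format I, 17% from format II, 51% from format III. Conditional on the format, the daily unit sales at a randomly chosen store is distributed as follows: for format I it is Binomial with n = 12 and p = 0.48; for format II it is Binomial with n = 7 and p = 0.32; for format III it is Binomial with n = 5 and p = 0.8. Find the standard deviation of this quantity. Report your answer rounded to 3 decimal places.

Per component, I: μ=5.76, E[X²]=36.1728; II: μ=2.24, E[X²]=6.5408; III: μ=4, E[X²]=16.8.
E[X] = 0.32·5.76 + 0.17·2.24 + 0.51·4 = 4.264.
E[X²] = 0.32·36.1728 + 0.17·6.5408 + 0.51·16.8 = 21.2552.
Var(X) = E[X²] − (E[X])² = 21.2552 − 18.1817 = 3.07354.
SD(X) = √3.07354 = 1.75315.

1.753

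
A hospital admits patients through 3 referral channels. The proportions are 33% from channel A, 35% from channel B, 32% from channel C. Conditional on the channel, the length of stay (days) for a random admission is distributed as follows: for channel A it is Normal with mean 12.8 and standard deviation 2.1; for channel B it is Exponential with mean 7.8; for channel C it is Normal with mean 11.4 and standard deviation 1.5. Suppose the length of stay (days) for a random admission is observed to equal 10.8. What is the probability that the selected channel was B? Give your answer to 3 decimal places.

Likelihoods f(10.8 | ·): A: 0.120707; B: 0.0321051; C: 0.245513.
Posterior ∝ prior × likelihood. Numerator for B: 0.35·0.0321051 = 0.0112368.
Normalizing constant: 0.33·0.120707 + 0.35·0.0321051 + 0.32·0.245513 = 0.129634.
P(B | observation) = 0.0112368 / 0.129634 = 0.0866807.

0.087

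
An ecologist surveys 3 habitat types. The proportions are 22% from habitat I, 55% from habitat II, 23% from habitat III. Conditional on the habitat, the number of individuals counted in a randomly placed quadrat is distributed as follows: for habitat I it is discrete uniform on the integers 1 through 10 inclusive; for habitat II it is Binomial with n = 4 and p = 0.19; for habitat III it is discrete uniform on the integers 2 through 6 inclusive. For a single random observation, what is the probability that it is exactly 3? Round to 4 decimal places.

0.0802

Conditional on each habitat, P(X = 3): I: 0.1; II: 0.0222232; III: 0.2.
By total probability, P(X = 3) = 0.22·0.1 + 0.55·0.0222232 + 0.23·0.2 = 0.0802227.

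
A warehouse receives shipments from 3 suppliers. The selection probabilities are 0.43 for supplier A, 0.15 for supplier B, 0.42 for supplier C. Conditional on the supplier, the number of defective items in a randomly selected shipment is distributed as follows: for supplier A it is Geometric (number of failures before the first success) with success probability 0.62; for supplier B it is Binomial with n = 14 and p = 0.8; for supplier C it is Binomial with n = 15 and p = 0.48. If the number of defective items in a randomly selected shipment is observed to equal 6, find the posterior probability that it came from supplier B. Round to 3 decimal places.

Likelihoods P(X=6 | ·): A: 0.00186678; B: 0.00201528; C: 0.170169.
Posterior ∝ prior × likelihood. Numerator for B: 0.15·0.00201528 = 0.000302292.
Normalizing constant: 0.43·0.00186678 + 0.15·0.00201528 + 0.42·0.170169 = 0.0725762.
P(B | observation) = 0.000302292 / 0.0725762 = 0.00416517.

0.004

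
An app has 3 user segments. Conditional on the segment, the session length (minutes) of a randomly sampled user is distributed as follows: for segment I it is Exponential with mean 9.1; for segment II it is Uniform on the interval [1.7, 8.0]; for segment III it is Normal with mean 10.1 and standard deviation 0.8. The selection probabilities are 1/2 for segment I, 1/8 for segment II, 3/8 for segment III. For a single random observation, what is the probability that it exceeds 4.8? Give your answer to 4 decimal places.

Conditional on each segment, P(X > 4.8): I: 0.590095; II: 0.507937; III: 1.
By total probability, P(X > 4.8) = 0.5·0.590095 + 0.125·0.507937 + 0.375·1 = 0.733539.

0.7335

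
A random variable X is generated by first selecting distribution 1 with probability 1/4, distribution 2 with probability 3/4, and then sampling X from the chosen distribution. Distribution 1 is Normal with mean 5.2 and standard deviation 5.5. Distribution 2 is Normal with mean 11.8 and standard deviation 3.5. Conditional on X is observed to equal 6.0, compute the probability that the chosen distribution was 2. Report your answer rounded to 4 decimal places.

Likelihoods f(6.0 | ·): 1: 0.0717717; 2: 0.0288755.
Posterior ∝ prior × likelihood. Numerator for 2: 0.75·0.0288755 = 0.0216566.
Normalizing constant: 0.25·0.0717717 + 0.75·0.0288755 = 0.0395995.
P(2 | observation) = 0.0216566 / 0.0395995 = 0.54689.

0.5469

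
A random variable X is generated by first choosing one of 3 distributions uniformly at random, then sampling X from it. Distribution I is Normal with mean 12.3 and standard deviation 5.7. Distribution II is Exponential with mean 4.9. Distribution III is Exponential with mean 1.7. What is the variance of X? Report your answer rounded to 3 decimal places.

Per component, I: μ=12.3, E[X²]=183.78; II: μ=4.9, E[X²]=48.02; III: μ=1.7, E[X²]=5.78.
E[X] = 0.333333·12.3 + 0.333333·4.9 + 0.333333·1.7 = 6.3.
E[X²] = 0.333333·183.78 + 0.333333·48.02 + 0.333333·5.78 = 79.1933.
Var(X) = E[X²] − (E[X])² = 79.1933 − 39.69 = 39.5033.

39.503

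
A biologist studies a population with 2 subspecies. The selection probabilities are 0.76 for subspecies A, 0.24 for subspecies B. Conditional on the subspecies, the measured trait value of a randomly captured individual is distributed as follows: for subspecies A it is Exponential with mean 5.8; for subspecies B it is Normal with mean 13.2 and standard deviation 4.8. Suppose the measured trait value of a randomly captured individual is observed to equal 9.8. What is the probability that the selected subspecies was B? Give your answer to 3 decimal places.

0.391

Likelihoods f(9.8 | ·): A: 0.0318247; B: 0.0646723.
Posterior ∝ prior × likelihood. Numerator for B: 0.24·0.0646723 = 0.0155213.
Normalizing constant: 0.76·0.0318247 + 0.24·0.0646723 = 0.0397081.
P(B | observation) = 0.0155213 / 0.0397081 = 0.390886.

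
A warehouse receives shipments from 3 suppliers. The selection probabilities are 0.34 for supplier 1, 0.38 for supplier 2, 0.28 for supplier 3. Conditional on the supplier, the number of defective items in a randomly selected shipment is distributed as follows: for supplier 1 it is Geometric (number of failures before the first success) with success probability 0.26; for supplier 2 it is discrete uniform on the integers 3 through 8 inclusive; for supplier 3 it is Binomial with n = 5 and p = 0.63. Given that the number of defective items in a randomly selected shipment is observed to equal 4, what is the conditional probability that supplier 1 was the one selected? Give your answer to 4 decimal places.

Likelihoods P(X=4 | ·): 1: 0.0779651; 2: 0.166667; 3: 0.29143.
Posterior ∝ prior × likelihood. Numerator for 1: 0.34·0.0779651 = 0.0265081.
Normalizing constant: 0.34·0.0779651 + 0.38·0.166667 + 0.28·0.29143 = 0.171442.
P(1 | observation) = 0.0265081 / 0.171442 = 0.154619.

0.1546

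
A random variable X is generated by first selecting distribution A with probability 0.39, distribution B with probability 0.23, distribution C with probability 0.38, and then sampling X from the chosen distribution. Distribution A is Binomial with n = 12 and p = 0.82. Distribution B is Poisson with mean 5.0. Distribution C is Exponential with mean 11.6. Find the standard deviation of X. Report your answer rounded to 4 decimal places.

7.7033

Per component, A: μ=9.84, E[X²]=98.5968; B: μ=5, E[X²]=30; C: μ=11.6, E[X²]=269.12.
E[X] = 0.39·9.84 + 0.23·5 + 0.38·11.6 = 9.3956.
E[X²] = 0.39·98.5968 + 0.23·30 + 0.38·269.12 = 147.618.
Var(X) = E[X²] − (E[X])² = 147.618 − 88.2773 = 59.3411.
SD(X) = √59.3411 = 7.70331.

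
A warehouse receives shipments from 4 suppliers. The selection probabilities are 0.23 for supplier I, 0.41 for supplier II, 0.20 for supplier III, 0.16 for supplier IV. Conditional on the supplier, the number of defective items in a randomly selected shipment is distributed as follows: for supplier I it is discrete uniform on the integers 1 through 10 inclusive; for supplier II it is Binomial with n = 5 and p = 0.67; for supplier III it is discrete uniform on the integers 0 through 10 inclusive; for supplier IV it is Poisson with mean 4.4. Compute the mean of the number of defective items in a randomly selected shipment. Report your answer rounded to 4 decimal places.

4.3425

Component means — I: 5.5; II: 3.35; III: 5; IV: 4.4.
E[X] = 0.23·5.5 + 0.41·3.35 + 0.2·5 + 0.16·4.4 = 4.3425.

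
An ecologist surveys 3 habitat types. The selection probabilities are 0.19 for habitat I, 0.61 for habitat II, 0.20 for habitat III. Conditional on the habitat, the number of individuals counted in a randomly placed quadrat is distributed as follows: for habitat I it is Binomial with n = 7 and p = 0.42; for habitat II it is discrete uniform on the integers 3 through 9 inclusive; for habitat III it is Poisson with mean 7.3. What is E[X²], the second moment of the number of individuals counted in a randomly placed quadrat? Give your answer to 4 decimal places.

38.4843

For each component E[X²] = Var + (mean)², giving I: 10.3488; II: 40; III: 60.59.
Overall E[X²] = 0.19·10.3488 + 0.61·40 + 0.2·60.59 = 38.4843.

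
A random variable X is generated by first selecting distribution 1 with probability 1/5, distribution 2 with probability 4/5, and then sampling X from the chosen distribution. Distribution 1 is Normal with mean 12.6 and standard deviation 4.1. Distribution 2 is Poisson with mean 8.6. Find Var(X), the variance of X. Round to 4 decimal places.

12.8020

Per component, 1: μ=12.6, E[X²]=175.57; 2: μ=8.6, E[X²]=82.56.
E[X] = 0.2·12.6 + 0.8·8.6 = 9.4.
E[X²] = 0.2·175.57 + 0.8·82.56 = 101.162.
Var(X) = E[X²] − (E[X])² = 101.162 − 88.36 = 12.802.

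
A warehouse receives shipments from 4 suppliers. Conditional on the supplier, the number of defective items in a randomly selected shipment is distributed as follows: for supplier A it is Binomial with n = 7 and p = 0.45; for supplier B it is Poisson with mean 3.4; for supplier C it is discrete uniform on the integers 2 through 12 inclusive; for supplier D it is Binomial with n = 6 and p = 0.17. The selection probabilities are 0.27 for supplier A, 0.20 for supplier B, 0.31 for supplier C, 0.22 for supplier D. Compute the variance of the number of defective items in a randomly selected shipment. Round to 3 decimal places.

Per component, A: μ=3.15, E[X²]=11.655; B: μ=3.4, E[X²]=14.96; C: μ=7, E[X²]=59; D: μ=1.02, E[X²]=1.887.
E[X] = 0.27·3.15 + 0.2·3.4 + 0.31·7 + 0.22·1.02 = 3.9249.
E[X²] = 0.27·11.655 + 0.2·14.96 + 0.31·59 + 0.22·1.887 = 24.844.
Var(X) = E[X²] − (E[X])² = 24.844 − 15.4048 = 9.43915.

9.439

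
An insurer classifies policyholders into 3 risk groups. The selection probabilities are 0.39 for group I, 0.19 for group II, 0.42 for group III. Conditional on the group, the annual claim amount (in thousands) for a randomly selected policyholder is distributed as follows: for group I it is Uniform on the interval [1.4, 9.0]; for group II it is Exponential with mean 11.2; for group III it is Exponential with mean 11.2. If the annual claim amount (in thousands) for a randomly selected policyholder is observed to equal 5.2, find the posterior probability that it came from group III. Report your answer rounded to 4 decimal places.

Likelihoods f(5.2 | ·): I: 0.131579; II: 0.0561236; III: 0.0561236.
Posterior ∝ prior × likelihood. Numerator for III: 0.42·0.0561236 = 0.0235719.
Normalizing constant: 0.39·0.131579 + 0.19·0.0561236 + 0.42·0.0561236 = 0.0855512.
P(III | observation) = 0.0235719 / 0.0855512 = 0.27553.

0.2755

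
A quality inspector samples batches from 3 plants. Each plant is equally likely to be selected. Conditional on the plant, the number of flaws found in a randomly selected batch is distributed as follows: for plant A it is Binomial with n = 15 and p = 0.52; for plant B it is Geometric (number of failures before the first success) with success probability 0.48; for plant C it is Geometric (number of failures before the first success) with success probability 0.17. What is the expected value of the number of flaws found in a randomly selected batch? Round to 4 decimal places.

Component means — A: 7.8; B: 1.08333; C: 4.88235.
E[X] = 0.333333·7.8 + 0.333333·1.08333 + 0.333333·4.88235 = 4.58856.

4.5886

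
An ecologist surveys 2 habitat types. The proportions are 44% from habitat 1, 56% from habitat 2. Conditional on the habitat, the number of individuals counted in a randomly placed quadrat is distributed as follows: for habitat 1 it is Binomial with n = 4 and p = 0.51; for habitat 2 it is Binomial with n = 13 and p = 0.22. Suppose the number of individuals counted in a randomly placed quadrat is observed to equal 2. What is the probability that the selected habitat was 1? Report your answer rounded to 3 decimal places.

0.545

Likelihoods P(X=2 | ·): 1: 0.3747; 2: 0.24546.
Posterior ∝ prior × likelihood. Numerator for 1: 0.44·0.3747 = 0.164868.
Normalizing constant: 0.44·0.3747 + 0.56·0.24546 = 0.302326.
P(1 | observation) = 0.164868 / 0.302326 = 0.545333.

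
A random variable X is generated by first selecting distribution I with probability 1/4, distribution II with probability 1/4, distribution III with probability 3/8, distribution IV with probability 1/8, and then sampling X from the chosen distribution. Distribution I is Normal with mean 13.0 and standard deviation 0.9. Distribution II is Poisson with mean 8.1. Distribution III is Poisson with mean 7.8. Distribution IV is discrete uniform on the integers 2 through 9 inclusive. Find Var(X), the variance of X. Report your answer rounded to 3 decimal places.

Per component, I: μ=13, E[X²]=169.81; II: μ=8.1, E[X²]=73.71; III: μ=7.8, E[X²]=68.64; IV: μ=5.5, E[X²]=35.5.
E[X] = 0.25·13 + 0.25·8.1 + 0.375·7.8 + 0.125·5.5 = 8.8875.
E[X²] = 0.25·169.81 + 0.25·73.71 + 0.375·68.64 + 0.125·35.5 = 91.0575.
Var(X) = E[X²] − (E[X])² = 91.0575 − 78.9877 = 12.0698.

12.070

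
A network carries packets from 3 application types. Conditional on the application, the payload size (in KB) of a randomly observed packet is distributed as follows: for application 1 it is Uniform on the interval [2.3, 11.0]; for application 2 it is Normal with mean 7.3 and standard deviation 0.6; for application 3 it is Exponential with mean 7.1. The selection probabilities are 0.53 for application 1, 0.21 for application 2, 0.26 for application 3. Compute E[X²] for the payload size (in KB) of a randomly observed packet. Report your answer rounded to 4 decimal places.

For each component E[X²] = Var + (mean)², giving 1: 50.53; 2: 53.65; 3: 100.82.
Overall E[X²] = 0.53·50.53 + 0.21·53.65 + 0.26·100.82 = 64.2606.

64.2606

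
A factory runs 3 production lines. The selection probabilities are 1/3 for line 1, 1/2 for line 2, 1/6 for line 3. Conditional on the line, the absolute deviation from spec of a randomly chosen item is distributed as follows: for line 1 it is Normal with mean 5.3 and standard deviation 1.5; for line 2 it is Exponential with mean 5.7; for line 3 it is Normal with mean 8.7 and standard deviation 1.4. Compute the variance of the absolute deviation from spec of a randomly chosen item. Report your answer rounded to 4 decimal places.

18.7406

Per component, 1: μ=5.3, E[X²]=30.34; 2: μ=5.7, E[X²]=64.98; 3: μ=8.7, E[X²]=77.65.
E[X] = 0.333333·5.3 + 0.5·5.7 + 0.166667·8.7 = 6.06667.
E[X²] = 0.333333·30.34 + 0.5·64.98 + 0.166667·77.65 = 55.545.
Var(X) = E[X²] − (E[X])² = 55.545 − 36.8044 = 18.7406.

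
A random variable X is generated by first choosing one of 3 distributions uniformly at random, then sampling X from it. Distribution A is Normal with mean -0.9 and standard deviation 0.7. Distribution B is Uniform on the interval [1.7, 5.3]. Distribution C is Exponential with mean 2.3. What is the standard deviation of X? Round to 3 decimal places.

2.395

Per component, A: μ=-0.9, E[X²]=1.3; B: μ=3.5, E[X²]=13.33; C: μ=2.3, E[X²]=10.58.
E[X] = 0.333333·-0.9 + 0.333333·3.5 + 0.333333·2.3 = 1.63333.
E[X²] = 0.333333·1.3 + 0.333333·13.33 + 0.333333·10.58 = 8.40333.
Var(X) = E[X²] − (E[X])² = 8.40333 − 2.66778 = 5.73556.
SD(X) = √5.73556 = 2.3949.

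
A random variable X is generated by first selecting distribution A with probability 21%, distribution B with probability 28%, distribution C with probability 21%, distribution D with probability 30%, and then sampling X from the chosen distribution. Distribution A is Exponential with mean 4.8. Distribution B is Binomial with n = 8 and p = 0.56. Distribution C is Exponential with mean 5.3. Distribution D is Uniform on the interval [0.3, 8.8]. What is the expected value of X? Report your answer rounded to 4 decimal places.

4.7404

Component means — A: 4.8; B: 4.48; C: 5.3; D: 4.55.
E[X] = 0.21·4.8 + 0.28·4.48 + 0.21·5.3 + 0.3·4.55 = 4.7404.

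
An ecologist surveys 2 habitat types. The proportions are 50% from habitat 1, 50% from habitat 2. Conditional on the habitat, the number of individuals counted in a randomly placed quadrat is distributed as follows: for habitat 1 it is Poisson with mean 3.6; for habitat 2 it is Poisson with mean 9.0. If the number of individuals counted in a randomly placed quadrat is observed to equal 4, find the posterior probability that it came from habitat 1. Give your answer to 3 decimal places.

0.850

Likelihoods P(X=4 | ·): 1: 0.191222; 2: 0.0337372.
Posterior ∝ prior × likelihood. Numerator for 1: 0.5·0.191222 = 0.0956112.
Normalizing constant: 0.5·0.191222 + 0.5·0.0337372 = 0.11248.
P(1 | observation) = 0.0956112 / 0.11248 = 0.85003.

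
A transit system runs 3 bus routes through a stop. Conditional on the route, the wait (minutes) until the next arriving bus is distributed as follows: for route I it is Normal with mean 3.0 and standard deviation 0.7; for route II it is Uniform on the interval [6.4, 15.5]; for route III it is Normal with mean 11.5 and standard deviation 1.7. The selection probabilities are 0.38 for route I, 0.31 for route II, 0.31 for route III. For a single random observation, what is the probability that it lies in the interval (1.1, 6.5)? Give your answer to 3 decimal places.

Conditional on each route, P(1.1 < X < 6.5): I: 0.996679; II: 0.010989; III: 0.00163484.
By total probability, P(1.1 < X < 6.5) = 0.38·0.996679 + 0.31·0.010989 + 0.31·0.00163484 = 0.382651.

0.383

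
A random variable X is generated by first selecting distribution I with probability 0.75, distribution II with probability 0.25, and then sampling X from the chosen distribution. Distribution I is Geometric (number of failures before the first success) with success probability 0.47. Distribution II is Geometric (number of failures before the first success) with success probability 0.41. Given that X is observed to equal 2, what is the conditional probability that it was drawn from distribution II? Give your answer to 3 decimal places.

Likelihoods P(X=2 | ·): I: 0.132023; II: 0.142721.
Posterior ∝ prior × likelihood. Numerator for II: 0.25·0.142721 = 0.0356803.
Normalizing constant: 0.75·0.132023 + 0.25·0.142721 = 0.134697.
P(II | observation) = 0.0356803 / 0.134697 = 0.264892.

0.265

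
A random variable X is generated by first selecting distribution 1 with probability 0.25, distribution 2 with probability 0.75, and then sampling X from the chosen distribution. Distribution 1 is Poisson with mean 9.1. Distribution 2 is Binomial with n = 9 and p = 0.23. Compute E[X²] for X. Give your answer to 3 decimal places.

27.387

For each component E[X²] = Var + (mean)², giving 1: 91.91; 2: 5.8788.
Overall E[X²] = 0.25·91.91 + 0.75·5.8788 = 27.3866.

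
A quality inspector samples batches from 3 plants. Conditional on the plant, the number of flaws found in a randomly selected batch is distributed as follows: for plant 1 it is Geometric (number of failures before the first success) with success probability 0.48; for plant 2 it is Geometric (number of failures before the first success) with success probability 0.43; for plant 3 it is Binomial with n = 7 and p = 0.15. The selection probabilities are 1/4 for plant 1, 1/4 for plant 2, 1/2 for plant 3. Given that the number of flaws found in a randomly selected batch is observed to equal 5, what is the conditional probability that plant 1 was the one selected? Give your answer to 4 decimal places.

0.3931

Likelihoods P(X=5 | ·): 1: 0.0182498; 2: 0.0258728; 3: 0.00115216.
Posterior ∝ prior × likelihood. Numerator for 1: 0.25·0.0182498 = 0.00456245.
Normalizing constant: 0.25·0.0182498 + 0.25·0.0258728 + 0.5·0.00115216 = 0.0116067.
P(1 | observation) = 0.00456245 / 0.0116067 = 0.393087.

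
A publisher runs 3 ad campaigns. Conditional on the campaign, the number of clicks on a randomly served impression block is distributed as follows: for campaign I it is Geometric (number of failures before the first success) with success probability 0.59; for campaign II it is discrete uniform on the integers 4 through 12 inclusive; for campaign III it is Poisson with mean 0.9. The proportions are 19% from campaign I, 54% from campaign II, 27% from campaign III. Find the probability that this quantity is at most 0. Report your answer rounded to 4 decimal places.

Conditional on each campaign, P(X ≤ 0): I: 0.59; II: 0; III: 0.40657.
By total probability, P(X ≤ 0) = 0.19·0.59 + 0.54·0 + 0.27·0.40657 = 0.221874.

0.2219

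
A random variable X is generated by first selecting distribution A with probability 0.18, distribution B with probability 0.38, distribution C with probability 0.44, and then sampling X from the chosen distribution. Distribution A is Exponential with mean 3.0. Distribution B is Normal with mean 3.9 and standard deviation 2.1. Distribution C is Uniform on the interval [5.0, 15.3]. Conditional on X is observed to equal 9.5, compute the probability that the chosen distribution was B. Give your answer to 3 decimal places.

0.044

Likelihoods f(9.5 | ·): A: 0.0140479; B: 0.00542666; C: 0.0970874.
Posterior ∝ prior × likelihood. Numerator for B: 0.38·0.00542666 = 0.00206213.
Normalizing constant: 0.18·0.0140479 + 0.38·0.00542666 + 0.44·0.0970874 = 0.0473092.
P(B | observation) = 0.00206213 / 0.0473092 = 0.0435884.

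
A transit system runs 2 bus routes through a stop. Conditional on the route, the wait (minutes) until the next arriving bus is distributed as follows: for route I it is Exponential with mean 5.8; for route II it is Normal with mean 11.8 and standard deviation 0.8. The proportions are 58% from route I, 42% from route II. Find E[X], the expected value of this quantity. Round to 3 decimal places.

8.320

Component means — I: 5.8; II: 11.8.
E[X] = 0.58·5.8 + 0.42·11.8 = 8.32.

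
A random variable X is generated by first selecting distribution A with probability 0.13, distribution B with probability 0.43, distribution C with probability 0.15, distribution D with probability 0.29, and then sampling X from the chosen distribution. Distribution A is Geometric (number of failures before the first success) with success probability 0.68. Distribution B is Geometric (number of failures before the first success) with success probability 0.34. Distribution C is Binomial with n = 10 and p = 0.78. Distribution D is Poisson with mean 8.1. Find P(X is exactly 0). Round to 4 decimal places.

0.2347

Conditional on each component, P(X = 0): A: 0.68; B: 0.34; C: 2.65599e-07; D: 0.000303539.
By total probability, P(X = 0) = 0.13·0.68 + 0.43·0.34 + 0.15·2.65599e-07 + 0.29·0.000303539 = 0.234688.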